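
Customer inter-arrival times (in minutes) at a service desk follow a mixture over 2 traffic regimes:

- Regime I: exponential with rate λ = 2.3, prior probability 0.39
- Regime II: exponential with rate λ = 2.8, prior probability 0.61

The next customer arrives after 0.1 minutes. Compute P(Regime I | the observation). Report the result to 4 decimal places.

0.3557

Posterior ∝ prior × likelihood, so P(k | x) ∝ P(Z=k) f_k(x); normalise over all components.
Component likelihoods at x = 0.1 minutes:
  L_I = 1.82743
  L_II = 2.11619
Weight by the priors:
  P(Z=I)·L_I = 0.39 × 1.82743 = 0.712697
  P(Z=II)·L_II = 0.61 × 2.11619 = 1.29088
Denominator: 0.712697 + 1.29088 = 2.00358
P(Regime I | x) = 0.712697 / 2.00358 ≈ 0.3557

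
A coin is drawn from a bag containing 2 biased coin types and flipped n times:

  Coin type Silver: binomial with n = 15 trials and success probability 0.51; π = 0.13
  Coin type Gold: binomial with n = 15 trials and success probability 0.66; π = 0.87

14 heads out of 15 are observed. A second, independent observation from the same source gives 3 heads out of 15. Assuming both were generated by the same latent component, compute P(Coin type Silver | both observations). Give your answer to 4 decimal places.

By Bayes' theorem, P(k | x) = π_k f_k(x) / Σ_j π_j f_j(x).
Since both observations come from the same component, the likelihood for component k is f_k(x₁)·f_k(x₂).
  L_Silver = [C(15,14)·0.51^14·0.49^1 = 15·8.05346e-05·0.49 = 0.000591929] × [0.0115631] = 6.84455e-06
  L_Gold = [C(15,14)·0.66^14·0.34^1 = 15·0.00297588·0.34 = 0.015177] × [0.000312169] = 4.73779e-06
Unnormalised posteriors:
  π_Silver·L_Silver = 0.13 × 6.84455e-06 = 8.89791e-07
  π_Gold·L_Gold = 0.87 × 4.73779e-06 = 4.12187e-06
Evidence: 8.89791e-07 + 4.12187e-06 = 5.01167e-06
So the posterior for Coin type Silver is 8.89791e-07 / 5.01167e-06 ≈ 0.1775.

0.1775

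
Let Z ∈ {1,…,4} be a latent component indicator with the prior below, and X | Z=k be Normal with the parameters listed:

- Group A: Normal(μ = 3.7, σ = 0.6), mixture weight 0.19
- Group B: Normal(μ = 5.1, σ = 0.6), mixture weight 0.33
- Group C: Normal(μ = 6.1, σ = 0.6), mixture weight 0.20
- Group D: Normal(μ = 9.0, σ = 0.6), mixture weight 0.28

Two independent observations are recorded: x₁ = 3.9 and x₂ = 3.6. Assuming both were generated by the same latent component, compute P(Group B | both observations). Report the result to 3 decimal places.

0.011

By Bayes' theorem, P(k | x) = π_k f_k(x) / Σ_j π_j f_j(x).
Since both observations come from the same component, the likelihood for component k is f_k(x₁)·f_k(x₂).
  p_A = [(1/(0.6·√(2π)))·exp(−(3.9−3.7)²/(2·0.6²)) = 0.664904·exp(-0.05556) = 0.628972] × [0.655733] = 0.412438
  p_B = [(1/(0.6·√(2π)))·exp(−(3.9−5.1)²/(2·0.6²)) = 0.664904·exp(-2.00000) = 0.0899849] × [0.0292138] = 0.00262881
  p_C = [(1/(0.6·√(2π)))·exp(−(3.9−6.1)²/(2·0.6²)) = 0.664904·exp(-6.72222) = 0.000800451] × [0.000112938] = 9.04016e-08
  p_D = [(1/(0.6·√(2π)))·exp(−(3.9−9.0)²/(2·0.6²)) = 0.664904·exp(-36.12500) = 1.36104e-16] × [1.7133e-18] = 2.33186e-34
Multiply by the mixture weights:
  π_A·p_A = 0.19 × 0.412438 = 0.0783632
  π_B·p_B = 0.33 × 0.00262881 = 0.000867506
  π_C·p_C = 0.20 × 9.04016e-08 = 1.80803e-08
  π_D·p_D = 0.28 × 2.33186e-34 = 6.52922e-35
Sum: 0.0783632 + 0.000867506 + 1.80803e-08 + 6.52922e-35 = 0.0792307
P(Group B | x₁,x₂) ≈ 0.011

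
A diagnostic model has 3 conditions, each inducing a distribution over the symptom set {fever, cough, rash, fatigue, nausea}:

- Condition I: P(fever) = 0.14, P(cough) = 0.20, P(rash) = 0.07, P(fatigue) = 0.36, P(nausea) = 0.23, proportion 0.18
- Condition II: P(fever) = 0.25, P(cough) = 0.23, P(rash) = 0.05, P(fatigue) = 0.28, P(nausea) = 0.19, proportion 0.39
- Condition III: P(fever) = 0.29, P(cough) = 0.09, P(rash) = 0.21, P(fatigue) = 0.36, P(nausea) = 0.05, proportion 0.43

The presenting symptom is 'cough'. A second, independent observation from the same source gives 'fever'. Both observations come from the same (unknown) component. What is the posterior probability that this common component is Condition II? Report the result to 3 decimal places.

0.580

By Bayes' theorem, P(k | x) = P(Z=k) f_k(x) / Σ_j P(Z=j) f_j(x).
Since both observations come from the same component, the likelihood for component k is f_k(x₁)·f_k(x₂).
  L_I = [0.2] × [0.14] = 0.028
  L_II = [0.23] × [0.25] = 0.0575
  L_III = [0.09] × [0.29] = 0.0261
Multiply by the mixture weights:
  P(Z=I)·L_I = 0.18 × 0.028 = 0.00504
  P(Z=II)·L_II = 0.39 × 0.0575 = 0.022425
  P(Z=III)·L_III = 0.43 × 0.0261 = 0.011223
Marginal: 0.00504 + 0.022425 + 0.011223 = 0.038688
P(Condition II | x₁,x₂) ≈ 0.580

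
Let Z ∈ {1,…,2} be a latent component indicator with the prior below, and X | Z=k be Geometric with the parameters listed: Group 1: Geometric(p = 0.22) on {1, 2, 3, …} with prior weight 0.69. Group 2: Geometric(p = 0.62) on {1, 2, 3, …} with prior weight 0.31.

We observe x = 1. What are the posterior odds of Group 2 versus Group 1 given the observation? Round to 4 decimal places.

The posterior odds equal the prior odds times the likelihood ratio: (π_i/π_j)·(f_i(x)/f_j(x)).
Evaluate each component's likelihood at the observed value:
  L_1 = 0.22
  L_2 = 0.62
Posterior odds = (π_2·L_2) / (π_1·L_1) = (0.31·0.62) / (0.69·0.22) = 0.1922 / 0.1518 ≈ 1.2661

1.2661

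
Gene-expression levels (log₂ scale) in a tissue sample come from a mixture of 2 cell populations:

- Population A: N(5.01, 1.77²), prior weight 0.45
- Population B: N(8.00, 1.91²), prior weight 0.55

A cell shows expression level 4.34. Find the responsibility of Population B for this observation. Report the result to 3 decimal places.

Apply Bayes' rule: the posterior for each component is proportional to its prior times its likelihood at x.
Normal densities:
  L_A = (1/(1.77·√(2π)))·exp(−(4.34−5.01)²/(2·1.77²)) = 0.225391·exp(-0.07164) = 0.209808
  L_B = (1/(1.91·√(2π)))·exp(−(4.34−8.00)²/(2·1.91²)) = 0.208870·exp(-1.83597) = 0.0333062
Unnormalised posteriors:
  π_A·L_A = 0.45 × 0.209808 = 0.0944137
  π_B·L_B = 0.55 × 0.0333062 = 0.0183184
Evidence: 0.0944137 + 0.0183184 = 0.112732
Responsibility of Population B: 0.0183184 / 0.112732 ≈ 0.162

0.162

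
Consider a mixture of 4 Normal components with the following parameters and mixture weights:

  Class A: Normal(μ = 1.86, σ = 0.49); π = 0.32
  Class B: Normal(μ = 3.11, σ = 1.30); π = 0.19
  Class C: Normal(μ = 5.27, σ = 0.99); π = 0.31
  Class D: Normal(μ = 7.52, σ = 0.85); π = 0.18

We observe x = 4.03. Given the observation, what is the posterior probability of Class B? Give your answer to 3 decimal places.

0.443

Apply Bayes' rule: the posterior for each component is proportional to its prior times its likelihood at x.
Component likelihoods at x = 4.03:
  p_A = 4.48713e-05
  p_B = 0.238898
  p_C = 0.183912
  p_D = 0.00010251
Prior × likelihood for each component:
  π_A·p_A = 0.32 × 4.48713e-05 = 1.43588e-05
  π_B·p_B = 0.19 × 0.238898 = 0.0453907
  π_C·p_C = 0.31 × 0.183912 = 0.0570127
  π_D·p_D = 0.18 × 0.00010251 = 1.84517e-05
Marginal: 1.43588e-05 + 0.0453907 + 0.0570127 + 1.84517e-05 = 0.102436
P(Class B | 4.03) ≈ 0.443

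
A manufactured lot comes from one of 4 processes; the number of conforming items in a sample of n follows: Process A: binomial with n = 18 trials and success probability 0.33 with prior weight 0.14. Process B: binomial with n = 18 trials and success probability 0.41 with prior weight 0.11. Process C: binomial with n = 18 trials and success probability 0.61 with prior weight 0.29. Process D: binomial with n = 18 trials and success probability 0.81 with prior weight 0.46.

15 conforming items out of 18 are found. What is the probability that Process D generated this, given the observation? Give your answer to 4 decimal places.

Posterior ∝ prior × likelihood, so P(k | x) ∝ π_k f_k(x); normalise over all components.
Evaluate each component's likelihood at the observed value:
  f_A = C(18,15)·0.33^15·0.67^3 = 816·5.99389e-08·0.300763 = 1.47104e-05
  f_B = C(18,15)·0.41^15·0.59^3 = 816·1.5551e-06·0.205379 = 0.000260618
  f_C = C(18,15)·0.61^15·0.39^3 = 816·0.000602487·0.059319 = 0.029163
  f_D = C(18,15)·0.81^15·0.19^3 = 816·0.0423912·0.006859 = 0.237261
Unnormalised posteriors:
  π_A·f_A = 0.14 × 1.47104e-05 = 2.05945e-06
  π_B·f_B = 0.11 × 0.000260618 = 2.8668e-05
  π_C·f_C = 0.29 × 0.029163 = 0.00845726
  π_D·f_D = 0.46 × 0.237261 = 0.10914
Denominator: 2.05945e-06 + 2.8668e-05 + 0.00845726 + 0.10914 = 0.117628
So the posterior for Process D is 0.10914 / 0.117628 ≈ 0.9278.

0.9278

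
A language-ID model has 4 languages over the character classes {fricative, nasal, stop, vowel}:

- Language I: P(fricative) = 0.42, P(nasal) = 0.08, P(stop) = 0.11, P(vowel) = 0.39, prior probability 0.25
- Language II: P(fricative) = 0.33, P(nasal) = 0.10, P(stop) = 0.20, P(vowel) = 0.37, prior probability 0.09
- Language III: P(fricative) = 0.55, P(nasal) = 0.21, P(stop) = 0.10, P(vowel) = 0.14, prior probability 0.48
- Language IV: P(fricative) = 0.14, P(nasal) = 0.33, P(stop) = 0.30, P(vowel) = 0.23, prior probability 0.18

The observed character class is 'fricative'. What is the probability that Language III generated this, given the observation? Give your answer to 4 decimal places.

By Bayes' theorem, P(k | x) = π_k f_k(x) / Σ_j π_j f_j(x).
Evaluate each component's likelihood at the observed value:
  p_I = 0.42
  p_II = 0.33
  p_III = 0.55
  p_IV = 0.14
Multiply by the mixture weights:
  π_I·p_I = 0.25 × 0.42 = 0.105
  π_II·p_II = 0.09 × 0.33 = 0.0297
  π_III·p_III = 0.48 × 0.55 = 0.264
  π_IV·p_IV = 0.18 × 0.14 = 0.0252
Evidence: 0.105 + 0.0297 + 0.264 + 0.0252 = 0.4239
Responsibility of Language III: 0.264 / 0.4239 ≈ 0.6228

0.6228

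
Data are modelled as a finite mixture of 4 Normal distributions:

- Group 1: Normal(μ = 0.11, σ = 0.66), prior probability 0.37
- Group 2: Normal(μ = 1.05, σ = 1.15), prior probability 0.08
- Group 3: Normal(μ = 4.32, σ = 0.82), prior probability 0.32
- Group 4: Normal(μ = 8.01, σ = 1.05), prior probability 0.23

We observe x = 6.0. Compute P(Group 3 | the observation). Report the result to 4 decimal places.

0.5771

Apply Bayes' rule: the posterior for each component is proportional to its prior times its likelihood at x.
Normal densities:
  L_1 = (1/(0.66·√(2π)))·exp(−(6.0−0.11)²/(2·0.66²)) = 0.604458·exp(-39.82105) = 3.07117e-18
  L_2 = (1/(1.15·√(2π)))·exp(−(6.0−1.05)²/(2·1.15²)) = 0.346906·exp(-9.26371) = 3.28879e-05
  L_3 = (1/(0.82·√(2π)))·exp(−(6.0−4.32)²/(2·0.82²)) = 0.486515·exp(-2.09875) = 0.0596514
  L_4 = (1/(1.05·√(2π)))·exp(−(6.0−8.01)²/(2·1.05²)) = 0.379945·exp(-1.83224) = 0.0608117
Prior × likelihood for each component:
  w_1·L_1 = 0.37 × 3.07117e-18 = 1.13633e-18
  w_2·L_2 = 0.08 × 3.28879e-05 = 2.63103e-06
  w_3·L_3 = 0.32 × 0.0596514 = 0.0190884
  w_4·L_4 = 0.23 × 0.0608117 = 0.0139867
Normaliser: 1.13633e-18 + 2.63103e-06 + 0.0190884 + 0.0139867 = 0.0330777
Responsibility of Group 3: 0.0190884 / 0.0330777 ≈ 0.5771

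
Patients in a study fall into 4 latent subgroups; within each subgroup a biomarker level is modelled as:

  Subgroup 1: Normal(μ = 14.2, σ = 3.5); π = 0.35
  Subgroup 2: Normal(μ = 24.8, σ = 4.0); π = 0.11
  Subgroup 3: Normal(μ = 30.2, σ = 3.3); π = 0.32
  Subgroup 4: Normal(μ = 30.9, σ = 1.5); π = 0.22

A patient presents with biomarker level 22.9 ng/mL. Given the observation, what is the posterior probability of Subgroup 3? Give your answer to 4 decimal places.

0.2238

Posterior ∝ prior × likelihood, so P(k | x) ∝ P(Z=k) f_k(x); normalise over all components.
Normal densities:
  L_1 = 0.00518965
  L_2 = 0.0890956
  L_3 = 0.0104662
  L_4 = 1.77087e-07
Multiply by the mixture weights:
  P(Z=1)·L_1 = 0.35 × 0.00518965 = 0.00181638
  P(Z=2)·L_2 = 0.11 × 0.0890956 = 0.00980052
  P(Z=3)·L_3 = 0.32 × 0.0104662 = 0.00334919
  P(Z=4)·L_4 = 0.22 × 1.77087e-07 = 3.89591e-08
Denominator: 0.00181638 + 0.00980052 + 0.00334919 + 3.89591e-08 = 0.0149661
So the posterior for Subgroup 3 is 0.00334919 / 0.0149661 ≈ 0.2238.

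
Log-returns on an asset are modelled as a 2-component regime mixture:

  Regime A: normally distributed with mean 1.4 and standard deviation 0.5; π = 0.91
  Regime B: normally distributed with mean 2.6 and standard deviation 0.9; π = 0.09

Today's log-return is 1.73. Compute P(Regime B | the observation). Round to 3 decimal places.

0.041

P(component k | x) = P(Z=k)·f_k(x) / marginal(x), where marginal(x) = Σ_j P(Z=j)·f_j(x).
Evaluate each component's likelihood at the observed value:
  p_A = 0.641728
  p_B = 0.277815
Weight by the priors:
  P(Z=A)·p_A = 0.91 × 0.641728 = 0.583972
  P(Z=B)·p_B = 0.09 × 0.277815 = 0.0250033
Evidence: 0.583972 + 0.0250033 = 0.608975
So the posterior for Regime B is 0.0250033 / 0.608975 ≈ 0.041.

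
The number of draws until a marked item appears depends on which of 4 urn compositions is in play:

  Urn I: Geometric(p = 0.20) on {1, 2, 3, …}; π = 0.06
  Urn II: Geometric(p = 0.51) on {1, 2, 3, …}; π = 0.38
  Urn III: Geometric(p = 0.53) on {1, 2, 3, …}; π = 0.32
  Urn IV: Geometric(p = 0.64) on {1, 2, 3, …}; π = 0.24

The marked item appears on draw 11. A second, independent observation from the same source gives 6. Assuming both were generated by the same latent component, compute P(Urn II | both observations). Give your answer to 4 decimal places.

The responsibility of component k is π_k f_k(x) divided by Σ_j π_j f_j(x).
Since both observations come from the same component, the likelihood for component k is f_k(x₁)·f_k(x₂).
  f_I = [0.20·(1−0.20)^10 = 0.20·0.107374 = 0.0214748] × [0.065536] = 0.00140737
  f_II = [0.51·(1−0.51)^10 = 0.51·0.000797923 = 0.000406941] × [0.0144062] = 5.86248e-06
  f_III = [0.53·(1−0.53)^10 = 0.53·0.000525991 = 0.000278775] × [0.0121553] = 3.38859e-06
  f_IV = [0.64·(1−0.64)^10 = 0.64·3.65616e-05 = 2.33994e-05] × [0.00386984] = 9.05519e-08
Weight by the priors:
  π_I·f_I = 0.06 × 0.00140737 = 8.44425e-05
  π_II·f_II = 0.38 × 5.86248e-06 = 2.22774e-06
  π_III·f_III = 0.32 × 3.38859e-06 = 1.08435e-06
  π_IV·f_IV = 0.24 × 9.05519e-08 = 2.17325e-08
Denominator: 8.44425e-05 + 2.22774e-06 + 1.08435e-06 + 2.17325e-08 = 8.77763e-05
P(Urn II | x₁,x₂) = 2.22774e-06 / 8.77763e-05 ≈ 0.0254

0.0254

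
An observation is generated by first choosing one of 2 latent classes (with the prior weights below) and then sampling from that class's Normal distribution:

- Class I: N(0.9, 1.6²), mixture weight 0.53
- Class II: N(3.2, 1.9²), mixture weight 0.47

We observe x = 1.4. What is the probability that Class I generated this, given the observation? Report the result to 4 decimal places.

0.6664

P(component k | x) = P(Z=k)·f_k(x) / marginal(x), where marginal(x) = Σ_j P(Z=j)·f_j(x).
Component likelihoods at x = 1.4:
  L_I = (1/(1.6·√(2π)))·exp(−(1.4−0.9)²/(2·1.6²)) = 0.249339·exp(-0.04883) = 0.237457
  L_II = (1/(1.9·√(2π)))·exp(−(1.4−3.2)²/(2·1.9²)) = 0.209970·exp(-0.44875) = 0.13405
Unnormalised posteriors:
  P(Z=I)·L_I = 0.53 × 0.237457 = 0.125852
  P(Z=II)·L_II = 0.47 × 0.13405 = 0.0630033
Evidence: 0.125852 + 0.0630033 = 0.188855
So the posterior for Class I is 0.125852 / 0.188855 ≈ 0.6664.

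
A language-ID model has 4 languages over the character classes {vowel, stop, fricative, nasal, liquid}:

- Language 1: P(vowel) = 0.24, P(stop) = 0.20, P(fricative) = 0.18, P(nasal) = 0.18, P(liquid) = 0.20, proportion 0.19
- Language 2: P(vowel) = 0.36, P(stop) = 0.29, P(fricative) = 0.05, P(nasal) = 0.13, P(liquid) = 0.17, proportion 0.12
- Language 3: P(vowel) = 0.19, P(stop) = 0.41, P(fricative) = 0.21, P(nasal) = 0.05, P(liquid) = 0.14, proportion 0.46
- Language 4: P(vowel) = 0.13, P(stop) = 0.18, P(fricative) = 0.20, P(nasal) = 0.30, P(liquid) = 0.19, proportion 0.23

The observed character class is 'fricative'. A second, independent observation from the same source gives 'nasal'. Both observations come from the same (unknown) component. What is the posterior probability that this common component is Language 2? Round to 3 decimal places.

The responsibility of component k is P(Z=k) f_k(x) divided by Σ_j P(Z=j) f_j(x).
Since both observations come from the same component, the likelihood for component k is f_k(x₁)·f_k(x₂).
  p_1 = [0.18] × [0.18] = 0.0324
  p_2 = [0.05] × [0.13] = 0.0065
  p_3 = [0.21] × [0.05] = 0.0105
  p_4 = [0.2] × [0.3] = 0.06
Weight by the priors:
  P(Z=1)·p_1 = 0.19 × 0.0324 = 0.006156
  P(Z=2)·p_2 = 0.12 × 0.0065 = 0.00078
  P(Z=3)·p_3 = 0.46 × 0.0105 = 0.00483
  P(Z=4)·p_4 = 0.23 × 0.06 = 0.0138
Normaliser: 0.006156 + 0.00078 + 0.00483 + 0.0138 = 0.025566
P(Language 2 | x₁, x₂) ≈ 0.031

0.031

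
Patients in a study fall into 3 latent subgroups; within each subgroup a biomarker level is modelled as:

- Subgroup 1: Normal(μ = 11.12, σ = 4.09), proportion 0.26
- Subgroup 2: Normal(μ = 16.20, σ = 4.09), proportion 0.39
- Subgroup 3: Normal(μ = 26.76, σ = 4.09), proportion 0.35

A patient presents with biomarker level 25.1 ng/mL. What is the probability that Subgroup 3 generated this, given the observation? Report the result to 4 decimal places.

0.8963

Posterior ∝ prior × likelihood, so P(k | x) ∝ P(Z=k) f_k(x); normalise over all components.
Evaluate each component's likelihood at the observed value:
  L_1 = 0.000283255
  L_2 = 0.00914035
  L_3 = 0.089829
Multiply by the mixture weights:
  P(Z=1)·L_1 = 0.26 × 0.000283255 = 7.36463e-05
  P(Z=2)·L_2 = 0.39 × 0.00914035 = 0.00356474
  P(Z=3)·L_3 = 0.35 × 0.089829 = 0.0314401
Normaliser: 7.36463e-05 + 0.00356474 + 0.0314401 = 0.0350785
So the posterior for Subgroup 3 is 0.0314401 / 0.0350785 ≈ 0.8963.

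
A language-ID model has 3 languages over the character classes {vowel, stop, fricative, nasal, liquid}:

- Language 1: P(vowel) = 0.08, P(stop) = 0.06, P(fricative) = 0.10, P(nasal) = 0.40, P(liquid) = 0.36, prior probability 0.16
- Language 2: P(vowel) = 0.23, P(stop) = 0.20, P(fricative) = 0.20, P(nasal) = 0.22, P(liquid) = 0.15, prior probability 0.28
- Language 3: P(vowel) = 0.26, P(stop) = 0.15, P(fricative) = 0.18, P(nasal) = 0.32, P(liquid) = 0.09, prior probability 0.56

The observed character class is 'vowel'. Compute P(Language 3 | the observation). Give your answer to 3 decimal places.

0.654

Apply Bayes' rule: the posterior for each component is proportional to its prior times its likelihood at x.
Evaluate each component's likelihood at the observed value:
  p_1 = P(vowel | comp) = 0.08
  p_2 = P(vowel | comp) = 0.23
  p_3 = P(vowel | comp) = 0.26
Multiply by the mixture weights:
  π_1·p_1 = 0.16 × 0.08 = 0.0128
  π_2·p_2 = 0.28 × 0.23 = 0.0644
  π_3·p_3 = 0.56 × 0.26 = 0.1456
Normaliser: 0.0128 + 0.0644 + 0.1456 = 0.2228
So the posterior for Language 3 is 0.1456 / 0.2228 ≈ 0.654.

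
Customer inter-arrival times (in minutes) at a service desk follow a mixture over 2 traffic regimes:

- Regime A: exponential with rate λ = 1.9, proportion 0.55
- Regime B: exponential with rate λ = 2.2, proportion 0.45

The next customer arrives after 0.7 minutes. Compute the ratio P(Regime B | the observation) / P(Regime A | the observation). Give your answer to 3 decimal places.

Only the two components matter; the odds are (w_i f_i(x)) / (w_j f_j(x)).
Component likelihoods at x = 0.7 minutes:
  L_A = 0.502507
  L_B = 0.471638
Odds = (0.45/0.55) × (0.471638/0.502507) = 0.818182 × 0.938571 ≈ 0.768

0.768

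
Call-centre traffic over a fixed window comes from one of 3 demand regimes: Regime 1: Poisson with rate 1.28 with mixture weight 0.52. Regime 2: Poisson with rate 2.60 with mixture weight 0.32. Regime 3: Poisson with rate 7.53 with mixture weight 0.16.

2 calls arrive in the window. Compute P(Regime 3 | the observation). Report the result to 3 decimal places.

Apply Bayes' rule: the posterior for each component is proportional to its prior times its likelihood at x.
Poisson probabilities:
  p_1 = 0.227768
  p_2 = 0.251045
  p_3 = 0.0152168
Weight by the priors:
  w_1·p_1 = 0.52 × 0.227768 = 0.118439
  w_2·p_2 = 0.32 × 0.251045 = 0.0803343
  w_3·p_3 = 0.16 × 0.0152168 = 0.00243468
Sum: 0.118439 + 0.0803343 + 0.00243468 = 0.201208
P(Regime 3 | data) ≈ 0.012

0.012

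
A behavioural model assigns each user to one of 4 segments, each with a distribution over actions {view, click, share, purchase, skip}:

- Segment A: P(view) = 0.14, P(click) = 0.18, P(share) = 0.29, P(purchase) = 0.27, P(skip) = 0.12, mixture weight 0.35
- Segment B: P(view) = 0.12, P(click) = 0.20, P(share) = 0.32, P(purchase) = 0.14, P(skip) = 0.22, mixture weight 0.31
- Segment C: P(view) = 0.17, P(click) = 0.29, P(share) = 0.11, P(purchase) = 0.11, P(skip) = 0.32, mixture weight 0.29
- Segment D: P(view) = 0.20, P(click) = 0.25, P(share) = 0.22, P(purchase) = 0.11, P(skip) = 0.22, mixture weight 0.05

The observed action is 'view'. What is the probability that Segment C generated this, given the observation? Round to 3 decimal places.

0.339

Posterior ∝ prior × likelihood, so P(k | x) ∝ π_k f_k(x); normalise over all components.
Evaluate each component's likelihood at the observed value:
  f_A = P(view | comp) = 0.14
  f_B = P(view | comp) = 0.12
  f_C = P(view | comp) = 0.17
  f_D = P(view | comp) = 0.20
Unnormalised posteriors:
  π_A·f_A = 0.35 × 0.14 = 0.049
  π_B·f_B = 0.31 × 0.12 = 0.0372
  π_C·f_C = 0.29 × 0.17 = 0.0493
  π_D·f_D = 0.05 × 0.2 = 0.01
Marginal: 0.049 + 0.0372 + 0.0493 + 0.01 = 0.1455
Responsibility of Segment C: 0.0493 / 0.1455 ≈ 0.339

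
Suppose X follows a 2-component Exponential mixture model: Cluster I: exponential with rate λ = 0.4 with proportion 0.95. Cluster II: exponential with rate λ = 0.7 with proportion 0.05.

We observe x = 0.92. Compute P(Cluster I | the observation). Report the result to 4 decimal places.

0.9347

By Bayes' theorem, P(k | x) = P(Z=k) f_k(x) / Σ_j P(Z=j) f_j(x).
Component likelihoods at x = 0.92:
  p_I = 0.4·e^(−0.4·0.92) = 0.4·e^(−0.3680) = 0.276847
  p_II = 0.7·e^(−0.7·0.92) = 0.7·e^(−0.6440) = 0.367631
Prior × likelihood for each component:
  P(Z=I)·p_I = 0.95 × 0.276847 = 0.263005
  P(Z=II)·p_II = 0.05 × 0.367631 = 0.0183816
Denominator: 0.263005 + 0.0183816 = 0.281386
P(Cluster I | x) ≈ 0.9347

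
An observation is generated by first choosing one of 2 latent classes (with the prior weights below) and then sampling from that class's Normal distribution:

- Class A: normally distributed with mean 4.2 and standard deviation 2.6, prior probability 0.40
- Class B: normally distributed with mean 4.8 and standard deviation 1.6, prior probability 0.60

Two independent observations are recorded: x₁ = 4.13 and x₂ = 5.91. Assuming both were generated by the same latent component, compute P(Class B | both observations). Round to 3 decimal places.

Apply Bayes' rule: the posterior for each component is proportional to its prior times its likelihood at x.
Since both observations come from the same component, the likelihood for component k is f_k(x₁)·f_k(x₂).
  f_A = [0.153384] × [0.123597] = 0.0189578
  f_B = [0.228409] × [0.196011] = 0.0447706
Prior × likelihood for each component:
  π_A·f_A = 0.40 × 0.0189578 = 0.0075831
  π_B·f_B = 0.60 × 0.0447706 = 0.0268623
Evidence: 0.0075831 + 0.0268623 = 0.0344454
Responsibility of Class B: 0.0268623 / 0.0344454 ≈ 0.780

0.780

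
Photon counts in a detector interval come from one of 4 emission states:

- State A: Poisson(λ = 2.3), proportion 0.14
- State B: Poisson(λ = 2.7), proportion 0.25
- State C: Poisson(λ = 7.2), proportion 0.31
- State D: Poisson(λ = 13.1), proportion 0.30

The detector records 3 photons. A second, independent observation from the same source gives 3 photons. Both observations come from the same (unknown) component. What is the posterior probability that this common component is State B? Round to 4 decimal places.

0.6531

Posterior ∝ prior × likelihood, so P(k | x) ∝ π_k f_k(x); normalise over all components.
Since both observations come from the same component, the likelihood for component k is f_k(x₁)·f_k(x₂).
  p_A = [0.203308] × [0.203308] = 0.0413342
  p_B = [0.220468] × [0.220468] = 0.048606
  p_C = [0.0464436] × [0.0464436] = 0.00215701
  p_D = [0.000766311] × [0.000766311] = 5.87232e-07
Multiply by the mixture weights:
  π_A·p_A = 0.14 × 0.0413342 = 0.00578679
  π_B·p_B = 0.25 × 0.048606 = 0.0121515
  π_C·p_C = 0.31 × 0.00215701 = 0.000668673
  π_D·p_D = 0.30 × 5.87232e-07 = 1.7617e-07
Sum: 0.00578679 + 0.0121515 + 0.000668673 + 1.7617e-07 = 0.0186071
P(State B | x) = 0.0121515 / 0.0186071 ≈ 0.6531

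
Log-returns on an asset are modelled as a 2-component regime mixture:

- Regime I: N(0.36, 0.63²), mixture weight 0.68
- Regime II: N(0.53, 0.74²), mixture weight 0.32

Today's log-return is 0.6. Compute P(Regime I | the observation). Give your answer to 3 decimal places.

The responsibility of component k is w_k f_k(x) divided by Σ_j w_j f_j(x).
Component likelihoods at x = 0.6:
  L_I = (1/(0.63·√(2π)))·exp(−(0.6−0.36)²/(2·0.63²)) = 0.633242·exp(-0.07256) = 0.58892
  L_II = (1/(0.74·√(2π)))·exp(−(0.6−0.53)²/(2·0.74²)) = 0.539111·exp(-0.00447) = 0.536705
Weight by the priors:
  w_I·L_I = 0.68 × 0.58892 = 0.400465
  w_II·L_II = 0.32 × 0.536705 = 0.171745
Sum: 0.400465 + 0.171745 = 0.572211
P(Regime I | x) = 0.400465 / 0.572211 ≈ 0.700

0.700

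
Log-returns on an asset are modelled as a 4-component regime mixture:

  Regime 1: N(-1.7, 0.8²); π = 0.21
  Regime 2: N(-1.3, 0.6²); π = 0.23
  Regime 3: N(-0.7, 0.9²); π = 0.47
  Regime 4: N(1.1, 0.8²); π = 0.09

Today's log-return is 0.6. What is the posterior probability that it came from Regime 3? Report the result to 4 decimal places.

0.6495

Posterior ∝ prior × likelihood, so P(k | x) ∝ π_k f_k(x); normalise over all components.
Evaluate each component's likelihood at the observed value:
  L_1 = (1/(0.8·√(2π)))·exp(−(0.6−-1.7)²/(2·0.8²)) = 0.498678·exp(-4.13281) = 0.00799765
  L_2 = (1/(0.6·√(2π)))·exp(−(0.6−-1.3)²/(2·0.6²)) = 0.664904·exp(-5.01389) = 0.00441829
  L_3 = (1/(0.9·√(2π)))·exp(−(0.6−-0.7)²/(2·0.9²)) = 0.443269·exp(-1.04321) = 0.156173
  L_4 = (1/(0.8·√(2π)))·exp(−(0.6−1.1)²/(2·0.8²)) = 0.498678·exp(-0.19531) = 0.410201
Weight by the priors:
  π_1·L_1 = 0.21 × 0.00799765 = 0.00167951
  π_2·L_2 = 0.23 × 0.00441829 = 0.00101621
  π_3·L_3 = 0.47 × 0.156173 = 0.0734015
  π_4·L_4 = 0.09 × 0.410201 = 0.0369181
Sum: 0.00167951 + 0.00101621 + 0.0734015 + 0.0369181 = 0.113015
Responsibility of Regime 3: 0.0734015 / 0.113015 ≈ 0.6495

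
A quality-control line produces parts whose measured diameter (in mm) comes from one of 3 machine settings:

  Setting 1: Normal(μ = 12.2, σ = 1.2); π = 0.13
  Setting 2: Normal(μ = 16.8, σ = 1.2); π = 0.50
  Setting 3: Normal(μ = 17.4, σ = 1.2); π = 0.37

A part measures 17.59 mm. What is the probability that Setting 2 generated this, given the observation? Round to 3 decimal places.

0.524

Apply Bayes' rule: the posterior for each component is proportional to its prior times its likelihood at x.
Normal densities:
  p_1 = 1.38283e-05
  p_2 = 0.26768
  p_3 = 0.328311
Prior × likelihood for each component:
  π_1·p_1 = 0.13 × 1.38283e-05 = 1.79768e-06
  π_2·p_2 = 0.50 × 0.26768 = 0.13384
  π_3·p_3 = 0.37 × 0.328311 = 0.121475
Marginal: 1.79768e-06 + 0.13384 + 0.121475 = 0.255317
P(Setting 2 | the observation) ≈ 0.524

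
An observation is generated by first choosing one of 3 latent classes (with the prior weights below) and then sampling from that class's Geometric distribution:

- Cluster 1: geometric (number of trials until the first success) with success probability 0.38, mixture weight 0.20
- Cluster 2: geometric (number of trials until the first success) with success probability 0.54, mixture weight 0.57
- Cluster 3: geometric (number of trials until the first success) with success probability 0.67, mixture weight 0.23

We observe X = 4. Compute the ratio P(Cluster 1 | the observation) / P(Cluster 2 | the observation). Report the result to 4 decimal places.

0.6046

Posterior odds = (π_i f_i(x)) / (π_j f_j(x)); the normalising sum cancels.
Evaluate each component's likelihood at the observed value:
  L_1 = 0.0905646
  L_2 = 0.0525614
  L_3 = 0.0240778
Posterior odds = (π_1·L_1) / (π_2·L_2) = (0.20·0.0905646) / (0.57·0.0525614) = 0.0181129 / 0.02996 ≈ 0.6046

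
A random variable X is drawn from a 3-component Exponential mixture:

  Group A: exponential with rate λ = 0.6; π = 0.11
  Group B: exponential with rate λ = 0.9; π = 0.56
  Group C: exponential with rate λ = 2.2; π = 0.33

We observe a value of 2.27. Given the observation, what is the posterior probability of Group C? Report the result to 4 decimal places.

0.0565

The responsibility of component k is π_k f_k(x) divided by Σ_j π_j f_j(x).
Component likelihoods at x = 2.27:
  p_A = 0.153689
  p_B = 0.116675
  p_C = 0.0149127
Weight by the priors:
  π_A·p_A = 0.11 × 0.153689 = 0.0169058
  π_B·p_B = 0.56 × 0.116675 = 0.0653382
  π_C·p_C = 0.33 × 0.0149127 = 0.00492119
Denominator: 0.0169058 + 0.0653382 + 0.00492119 = 0.0871651
P(Group C | data) ≈ 0.0565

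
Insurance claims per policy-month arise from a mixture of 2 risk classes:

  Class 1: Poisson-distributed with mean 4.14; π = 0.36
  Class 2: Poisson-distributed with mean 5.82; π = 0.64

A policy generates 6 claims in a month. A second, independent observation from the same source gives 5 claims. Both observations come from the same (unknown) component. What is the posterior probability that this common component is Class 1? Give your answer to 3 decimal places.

0.276

By Bayes' theorem, P(k | x) = P(Z=k) f_k(x) / Σ_j P(Z=j) f_j(x).
Since both observations come from the same component, the likelihood for component k is f_k(x₁)·f_k(x₂).
  p_1 = [e^(−4.14)·4.14^6/6! = 0.11135] × [0.161377] = 0.0179693
  p_2 = [e^(−5.82)·5.82^6/6! = 0.160181] × [0.165135] = 0.0264516
Weight by the priors:
  P(Z=1)·p_1 = 0.36 × 0.0179693 = 0.00646896
  P(Z=2)·p_2 = 0.64 × 0.0264516 = 0.016929
Normaliser: 0.00646896 + 0.016929 = 0.023398
P(Class 1 | x₁,x₂) = 0.00646896 / 0.023398 ≈ 0.276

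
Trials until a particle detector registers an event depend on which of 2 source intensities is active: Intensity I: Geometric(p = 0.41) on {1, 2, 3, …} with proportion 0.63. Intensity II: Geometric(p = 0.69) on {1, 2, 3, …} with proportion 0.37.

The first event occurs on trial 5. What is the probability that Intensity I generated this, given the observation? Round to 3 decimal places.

0.930

Posterior ∝ prior × likelihood, so P(k | x) ∝ w_k f_k(x); normalise over all components.
Component likelihoods at x = 5:
  L_I = 0.41·(1−0.41)^4 = 0.41·0.121174 = 0.0496812
  L_II = 0.69·(1−0.69)^4 = 0.69·0.00923521 = 0.00637229
Prior × likelihood for each component:
  w_I·L_I = 0.63 × 0.0496812 = 0.0312991
  w_II·L_II = 0.37 × 0.00637229 = 0.00235775
Marginal: 0.0312991 + 0.00235775 = 0.0336569
P(Intensity I | data) ≈ 0.930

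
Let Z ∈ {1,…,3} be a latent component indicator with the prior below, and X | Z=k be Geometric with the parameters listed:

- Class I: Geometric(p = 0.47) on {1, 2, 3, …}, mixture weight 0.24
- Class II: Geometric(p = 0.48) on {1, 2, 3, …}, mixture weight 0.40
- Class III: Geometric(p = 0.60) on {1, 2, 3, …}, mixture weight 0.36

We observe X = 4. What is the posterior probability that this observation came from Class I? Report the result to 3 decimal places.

0.291

By Bayes' theorem, P(k | x) = π_k f_k(x) / Σ_j π_j f_j(x).
Component likelihoods at x = 4:
  f_I = 0.47·(1−0.47)^3 = 0.47·0.148877 = 0.0699722
  f_II = 0.48·(1−0.48)^3 = 0.48·0.140608 = 0.0674918
  f_III = 0.60·(1−0.60)^3 = 0.60·0.064 = 0.0384
Prior × likelihood for each component:
  π_I·f_I = 0.24 × 0.0699722 = 0.0167933
  π_II·f_II = 0.40 × 0.0674918 = 0.0269967
  π_III·f_III = 0.36 × 0.0384 = 0.013824
Marginal: 0.0167933 + 0.0269967 + 0.013824 = 0.0576141
Responsibility of Class I: 0.0167933 / 0.0576141 ≈ 0.291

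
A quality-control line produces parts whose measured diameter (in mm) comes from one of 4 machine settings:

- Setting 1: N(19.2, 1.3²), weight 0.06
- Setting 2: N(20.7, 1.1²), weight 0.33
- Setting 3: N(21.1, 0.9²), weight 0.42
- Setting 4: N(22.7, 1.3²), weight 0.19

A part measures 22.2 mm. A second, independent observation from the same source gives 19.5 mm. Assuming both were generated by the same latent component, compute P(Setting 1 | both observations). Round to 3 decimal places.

0.021

By Bayes' theorem, P(k | x) = π_k f_k(x) / Σ_j π_j f_j(x).
Since both observations come from the same component, the likelihood for component k is f_k(x₁)·f_k(x₂).
  p_1 = [(1/(1.3·√(2π)))·exp(−(22.2−19.2)²/(2·1.3²)) = 0.306879·exp(-2.66272) = 0.0214073] × [0.298815] = 0.00639682
  p_2 = [(1/(1.1·√(2π)))·exp(−(22.2−20.7)²/(2·1.1²)) = 0.362675·exp(-0.92975) = 0.14313] × [0.20003] = 0.0286303
  p_3 = [(1/(0.9·√(2π)))·exp(−(22.2−21.1)²/(2·0.9²)) = 0.443269·exp(-0.74691) = 0.210033] × [0.0912799] = 0.0191718
  p_4 = [(1/(1.3·√(2π)))·exp(−(22.2−22.7)²/(2·1.3²)) = 0.306879·exp(-0.07396) = 0.285] × [0.0148332] = 0.00422745
Multiply by the mixture weights:
  π_1·p_1 = 0.06 × 0.00639682 = 0.000383809
  π_2·p_2 = 0.33 × 0.0286303 = 0.00944799
  π_3·p_3 = 0.42 × 0.0191718 = 0.00805214
  π_4·p_4 = 0.19 × 0.00422745 = 0.000803216
Evidence: 0.000383809 + 0.00944799 + 0.00805214 + 0.000803216 = 0.0186872
Responsibility of Setting 1: 0.000383809 / 0.0186872 ≈ 0.021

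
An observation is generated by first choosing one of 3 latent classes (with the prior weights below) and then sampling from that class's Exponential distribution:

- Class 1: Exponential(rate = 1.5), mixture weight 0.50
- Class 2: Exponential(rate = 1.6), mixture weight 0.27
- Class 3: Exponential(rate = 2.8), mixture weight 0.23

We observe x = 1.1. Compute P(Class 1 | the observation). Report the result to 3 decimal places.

0.581

P(component k | x) = π_k·f_k(x) / marginal(x), where marginal(x) = Σ_j π_j·f_j(x).
Exponential densities:
  L_1 = 1.5·e^(−1.5·1.1) = 1.5·e^(−1.6500) = 0.288075
  L_2 = 1.6·e^(−1.6·1.1) = 1.6·e^(−1.7600) = 0.275272
  L_3 = 2.8·e^(−2.8·1.1) = 2.8·e^(−3.0800) = 0.128686
Prior × likelihood for each component:
  π_1·L_1 = 0.50 × 0.288075 = 0.144037
  π_2·L_2 = 0.27 × 0.275272 = 0.0743234
  π_3·L_3 = 0.23 × 0.128686 = 0.0295978
Denominator: 0.144037 + 0.0743234 + 0.0295978 = 0.247959
P(Class 1 | the observation) = 0.144037 / 0.247959 ≈ 0.581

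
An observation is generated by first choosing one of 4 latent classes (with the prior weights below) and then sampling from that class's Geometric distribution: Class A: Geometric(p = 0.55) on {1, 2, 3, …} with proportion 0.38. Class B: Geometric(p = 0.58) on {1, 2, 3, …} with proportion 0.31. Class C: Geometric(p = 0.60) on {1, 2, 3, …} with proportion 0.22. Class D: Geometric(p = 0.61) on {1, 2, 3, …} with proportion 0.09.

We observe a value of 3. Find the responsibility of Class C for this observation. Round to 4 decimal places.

0.2040

By Bayes' theorem, P(k | x) = π_k f_k(x) / Σ_j π_j f_j(x).
Component likelihoods at x = 3:
  L_A = 0.111375
  L_B = 0.102312
  L_C = 0.096
  L_D = 0.092781
Multiply by the mixture weights:
  π_A·L_A = 0.38 × 0.111375 = 0.0423225
  π_B·L_B = 0.31 × 0.102312 = 0.0317167
  π_C·L_C = 0.22 × 0.096 = 0.02112
  π_D·L_D = 0.09 × 0.092781 = 0.00835029
Normaliser: 0.0423225 + 0.0317167 + 0.02112 + 0.00835029 = 0.10351
P(Class C | the observation) = 0.02112 / 0.10351 ≈ 0.2040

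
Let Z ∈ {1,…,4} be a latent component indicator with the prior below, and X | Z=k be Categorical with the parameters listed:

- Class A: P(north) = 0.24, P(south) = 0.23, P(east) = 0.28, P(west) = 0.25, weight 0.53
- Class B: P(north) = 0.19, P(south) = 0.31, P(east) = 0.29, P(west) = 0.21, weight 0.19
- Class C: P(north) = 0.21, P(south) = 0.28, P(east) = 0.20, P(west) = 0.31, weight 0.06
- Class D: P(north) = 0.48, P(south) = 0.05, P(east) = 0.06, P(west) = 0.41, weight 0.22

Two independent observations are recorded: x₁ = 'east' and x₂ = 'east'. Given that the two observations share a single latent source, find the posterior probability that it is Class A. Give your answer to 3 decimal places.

0.684

The responsibility of component k is π_k f_k(x) divided by Σ_j π_j f_j(x).
Since both observations come from the same component, the likelihood for component k is f_k(x₁)·f_k(x₂).
  p_A = [0.28] × [0.28] = 0.0784
  p_B = [0.29] × [0.29] = 0.0841
  p_C = [0.2] × [0.2] = 0.04
  p_D = [0.06] × [0.06] = 0.0036
Unnormalised posteriors:
  π_A·p_A = 0.53 × 0.0784 = 0.041552
  π_B·p_B = 0.19 × 0.0841 = 0.015979
  π_C·p_C = 0.06 × 0.04 = 0.0024
  π_D·p_D = 0.22 × 0.0036 = 0.000792
Denominator: 0.041552 + 0.015979 + 0.0024 + 0.000792 = 0.060723
Responsibility of Class A: 0.041552 / 0.060723 ≈ 0.684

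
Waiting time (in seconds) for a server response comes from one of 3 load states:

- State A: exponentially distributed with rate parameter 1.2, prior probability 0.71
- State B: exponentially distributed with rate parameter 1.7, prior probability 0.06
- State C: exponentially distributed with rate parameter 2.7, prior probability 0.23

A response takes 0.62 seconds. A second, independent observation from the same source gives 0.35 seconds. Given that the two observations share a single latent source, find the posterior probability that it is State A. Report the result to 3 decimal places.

0.672

Apply Bayes' rule: the posterior for each component is proportional to its prior times its likelihood at x.
Since both observations come from the same component, the likelihood for component k is f_k(x₁)·f_k(x₂).
  p_A = [1.2·e^(−1.2·0.62) = 1.2·e^(−0.7440) = 0.570251] × [0.788456] = 0.449618
  p_B = [1.7·e^(−1.7·0.62) = 1.7·e^(−1.0540) = 0.592519] × [0.937656] = 0.55558
  p_C = [2.7·e^(−2.7·0.62) = 2.7·e^(−1.6740) = 0.506238] × [1.04943] = 0.531264
Weight by the priors:
  w_A·p_A = 0.71 × 0.449618 = 0.319229
  w_B·p_B = 0.06 × 0.55558 = 0.0333348
  w_C·p_C = 0.23 × 0.531264 = 0.122191
Marginal: 0.319229 + 0.0333348 + 0.122191 = 0.474754
P(State A | x₁,x₂) = 0.319229 / 0.474754 ≈ 0.672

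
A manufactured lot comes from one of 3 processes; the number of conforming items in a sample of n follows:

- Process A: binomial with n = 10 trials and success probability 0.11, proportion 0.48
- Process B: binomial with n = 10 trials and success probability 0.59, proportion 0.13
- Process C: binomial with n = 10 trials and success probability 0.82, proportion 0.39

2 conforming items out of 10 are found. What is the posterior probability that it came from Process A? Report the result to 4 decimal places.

0.9843

Apply Bayes' rule: the posterior for each component is proportional to its prior times its likelihood at x.
Binomial probabilities:
  p_A = C(10,2)·0.11^2·0.89^8 = 45·0.0121·0.393659 = 0.214347
  p_B = C(10,2)·0.59^2·0.41^8 = 45·0.3481·0.000798493 = 0.012508
  p_C = C(10,2)·0.82^2·0.18^8 = 45·0.6724·1.102e-06 = 3.33442e-05
Multiply by the mixture weights:
  π_A·p_A = 0.48 × 0.214347 = 0.102887
  π_B·p_B = 0.13 × 0.012508 = 0.00162604
  π_C·p_C = 0.39 × 3.33442e-05 = 1.30042e-05
Normaliser: 0.102887 + 0.00162604 + 1.30042e-05 = 0.104526
So the posterior for Process A is 0.102887 / 0.104526 ≈ 0.9843.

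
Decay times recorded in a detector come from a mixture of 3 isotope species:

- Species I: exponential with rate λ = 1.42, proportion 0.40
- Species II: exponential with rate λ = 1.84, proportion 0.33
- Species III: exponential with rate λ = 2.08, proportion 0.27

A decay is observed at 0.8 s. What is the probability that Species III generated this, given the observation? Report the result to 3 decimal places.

P(component k | x) = w_k·f_k(x) / marginal(x), where marginal(x) = Σ_j w_j·f_j(x).
Evaluate each component's likelihood at the observed value:
  f_I = 0.455963
  f_II = 0.422218
  f_III = 0.39391
Multiply by the mixture weights:
  w_I·f_I = 0.40 × 0.455963 = 0.182385
  w_II·f_II = 0.33 × 0.422218 = 0.139332
  w_III·f_III = 0.27 × 0.39391 = 0.106356
Sum: 0.182385 + 0.139332 + 0.106356 = 0.428073
P(Species III | data) = 0.106356 / 0.428073 ≈ 0.248

0.248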